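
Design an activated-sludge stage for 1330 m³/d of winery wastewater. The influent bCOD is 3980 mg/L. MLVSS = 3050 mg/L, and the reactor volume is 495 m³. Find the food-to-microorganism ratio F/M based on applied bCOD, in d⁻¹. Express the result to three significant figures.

F/M ≈ 3.51 d⁻¹

F/M = applied load / biomass = Q·S₀/(V·X) = 1330 × 3980 / (495.0 × 3050) = 3.506 d⁻¹.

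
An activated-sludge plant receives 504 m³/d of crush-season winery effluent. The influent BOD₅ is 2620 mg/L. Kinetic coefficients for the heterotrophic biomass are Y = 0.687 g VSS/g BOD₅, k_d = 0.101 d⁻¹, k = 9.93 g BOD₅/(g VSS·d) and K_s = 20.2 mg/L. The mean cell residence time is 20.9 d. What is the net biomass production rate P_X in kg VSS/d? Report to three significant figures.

P_X ≈ 292 kg VSS/d

Effluent substrate depends only on kinetics and SRT: S = K_s(1 + k_d θ_c) / [θ_c(Yk − k_d) − 1] = 20.2 × (1 + 0.101 × 20.9) / [20.9 × (0.687 × 9.93 − 0.101) − 1] = 62.84 / 139.5 = 0.4506 mg/L.
The observed yield is Y_obs = Y/(1 + k_d·θ_c) = 0.687 / (1 + 0.101 × 20.9) = 0.687 / 3.111 = 0.2208 g VSS per g BOD₅ removed.
Substrate removed = Q·(S₀ − S) = 504 m³/d × (2620 − 0.451) g/m³ = 1.32×10^6 g/d = 1320 kg/d.
Net biomass production P_X = Y_obs × Q·(S₀ − S) = 0.2208 × 1320 = 291.6 kg VSS/d.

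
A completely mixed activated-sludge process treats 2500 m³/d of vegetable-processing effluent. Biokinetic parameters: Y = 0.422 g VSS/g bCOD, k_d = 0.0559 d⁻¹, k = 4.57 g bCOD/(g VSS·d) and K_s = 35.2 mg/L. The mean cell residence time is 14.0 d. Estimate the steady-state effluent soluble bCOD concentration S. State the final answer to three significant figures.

S ≈ 2.49 mg/L

For a completely mixed reactor with recycle the Lawrence–McCarty relation gives S = K_s·(1 + k_d·θ_c) / [θ_c·(Y·k − k_d) − 1] = 35.2 × (1 + 0.0559 × 14.0) / [14.0 × (0.422 × 4.57 − 0.0559) − 1] = 62.75 / 25.22 = 2.488 mg/L.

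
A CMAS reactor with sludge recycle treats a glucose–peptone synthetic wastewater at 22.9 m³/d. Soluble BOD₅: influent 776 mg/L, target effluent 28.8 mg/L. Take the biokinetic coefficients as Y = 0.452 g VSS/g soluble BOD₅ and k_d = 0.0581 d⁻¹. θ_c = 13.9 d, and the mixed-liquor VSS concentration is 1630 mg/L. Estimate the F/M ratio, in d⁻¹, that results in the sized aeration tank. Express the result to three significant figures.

From the SRT design equation V = Y Q (S₀−S) θ_c / [X (1 + k_d θ_c)] = 0.452 × 22.9 × (776 − 28.8) × 13.9 / [1630 × (1 + 0.0581 × 13.9)] = 1.08×10^5 / 2946 = 36.49 m³.
F/M = Q·S₀ / (V·X) = 22.9 × 776 / (36.49 × 1630) = 0.2988 g soluble BOD₅·(g VSS·d)⁻¹.

F/M ≈ 0.299 d⁻¹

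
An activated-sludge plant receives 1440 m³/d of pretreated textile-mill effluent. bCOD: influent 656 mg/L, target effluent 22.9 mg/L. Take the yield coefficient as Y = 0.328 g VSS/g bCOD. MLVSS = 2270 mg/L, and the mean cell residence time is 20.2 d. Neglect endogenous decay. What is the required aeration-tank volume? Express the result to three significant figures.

With k_d = 0 the design equation reduces to V = Y Q (S₀−S) θ_c / X = 0.328 × 1440 × (656 − 22.9) × 20.2 / 2270 = 2661 m³.

V ≈ 2660 m³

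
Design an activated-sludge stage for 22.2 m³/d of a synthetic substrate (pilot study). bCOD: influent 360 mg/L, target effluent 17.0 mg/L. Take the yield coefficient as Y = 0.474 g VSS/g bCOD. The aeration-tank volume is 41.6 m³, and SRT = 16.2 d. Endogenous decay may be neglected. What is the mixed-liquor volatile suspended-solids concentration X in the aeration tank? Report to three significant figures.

X ≈ 1410 mg/L

Without decay, X = Y Q (S₀−S) θ_c / V = 0.474 × 22.2 × (360 − 17.0) × 16.2 / 41.6 = 1406 mg/L.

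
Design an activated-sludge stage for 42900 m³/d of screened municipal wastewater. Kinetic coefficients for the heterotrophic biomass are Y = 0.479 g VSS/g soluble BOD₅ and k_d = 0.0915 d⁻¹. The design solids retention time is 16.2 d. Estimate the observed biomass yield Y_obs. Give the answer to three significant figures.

Y_obs = Y / (1 + k_d θ_c) = 0.479 / (1 + 0.0915 × 16.2) = 0.479 / 2.482 = 0.1930.

Y_obs ≈ 0.193 g VSS/g soluble BOD₅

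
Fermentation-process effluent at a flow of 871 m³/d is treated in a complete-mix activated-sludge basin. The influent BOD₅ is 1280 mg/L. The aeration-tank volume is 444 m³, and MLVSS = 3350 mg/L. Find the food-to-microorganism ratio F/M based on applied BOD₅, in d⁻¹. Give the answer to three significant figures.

F/M ≈ 0.750 d⁻¹

Food-to-microorganism ratio F/M = Q S₀ / (V X) = 871 × 1280 / (444.0 × 3350) = 0.7495 d⁻¹.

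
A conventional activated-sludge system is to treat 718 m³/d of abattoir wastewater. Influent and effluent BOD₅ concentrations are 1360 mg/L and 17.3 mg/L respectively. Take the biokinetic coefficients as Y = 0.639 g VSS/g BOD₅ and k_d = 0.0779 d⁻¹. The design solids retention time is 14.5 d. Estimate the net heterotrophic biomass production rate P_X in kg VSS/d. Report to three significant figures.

Observed yield with endogenous decay: Y_obs = Y / (1 + k_d·θ_c) = 0.639 / (1 + 0.0779 × 14.5) = 0.639 / 2.130 = 0.3001 g VSS/g BOD₅.
Substrate removed = Q·(S₀ − S) = 718 m³/d × (1360 − 17.3) g/m³ = 9.64×10^5 g/d = 964.1 kg/d.
So the net sludge growth is P_X = 0.3001 × 964.1 = 289.3 kg VSS/d.

P_X ≈ 289 kg VSS/d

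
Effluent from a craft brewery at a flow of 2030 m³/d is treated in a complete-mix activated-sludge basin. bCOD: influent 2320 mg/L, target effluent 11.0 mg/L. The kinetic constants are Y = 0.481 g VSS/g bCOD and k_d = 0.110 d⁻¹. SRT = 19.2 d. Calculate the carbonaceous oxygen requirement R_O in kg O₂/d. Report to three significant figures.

R_O ≈ 3660 kg O₂/d

Observed yield with endogenous decay: Y_obs = Y / (1 + k_d·θ_c) = 0.481 / (1 + 0.110 × 19.2) = 0.481 / 3.112 = 0.1546 g VSS/g bCOD.
Substrate removed = Q·(S₀ − S) = 2030 m³/d × (2320 − 11.0) g/m³ = 4.69×10^6 g/d = 4687 kg/d.
Net sludge production P_X = 0.1546 × 4687 = 724.5 kg VSS/d.
Carbonaceous O₂ demand = substrate oxidised − cell-mass equivalent = 4687 − 1.42 × 724.5 = 3659 kg O₂/d.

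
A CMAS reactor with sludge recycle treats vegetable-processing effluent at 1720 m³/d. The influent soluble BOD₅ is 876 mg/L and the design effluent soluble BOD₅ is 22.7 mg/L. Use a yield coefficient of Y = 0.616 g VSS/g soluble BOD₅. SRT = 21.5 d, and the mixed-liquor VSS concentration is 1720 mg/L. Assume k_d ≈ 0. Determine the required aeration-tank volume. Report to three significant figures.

V ≈ 11300 m³

With k_d = 0 the design equation reduces to V = Y Q (S₀−S) θ_c / X = 0.616 × 1720 × (876 − 22.7) × 21.5 / 1720 = 11301 m³.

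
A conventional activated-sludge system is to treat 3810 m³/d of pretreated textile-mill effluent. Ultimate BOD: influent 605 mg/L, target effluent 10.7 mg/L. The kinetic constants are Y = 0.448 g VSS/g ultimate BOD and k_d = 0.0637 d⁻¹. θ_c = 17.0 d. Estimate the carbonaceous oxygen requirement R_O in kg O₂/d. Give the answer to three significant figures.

The observed yield is Y_obs = Y/(1 + k_d·θ_c) = 0.448 / (1 + 0.0637 × 17.0) = 0.448 / 2.083 = 0.2151 g VSS per g ultimate BOD removed.
Substrate removed = Q·(S₀ − S) = 3810 m³/d × (605 − 10.7) g/m³ = 2.26×10^6 g/d = 2264 kg/d.
Biomass synthesised: P_X = Y_obs × 2264 = 487.0 kg VSS/d.
R_O = Q·ΔS − 1.42 P_X = 2264 − 691.6 = 1573 kg O₂/d.

R_O ≈ 1570 kg O₂/d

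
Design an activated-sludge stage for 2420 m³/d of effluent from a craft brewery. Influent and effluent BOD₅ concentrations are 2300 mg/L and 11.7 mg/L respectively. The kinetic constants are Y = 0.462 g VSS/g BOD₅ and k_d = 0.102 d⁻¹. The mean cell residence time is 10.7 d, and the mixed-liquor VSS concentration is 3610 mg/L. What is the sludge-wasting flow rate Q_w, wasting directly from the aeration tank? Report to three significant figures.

Steady-state biomass mass balance: V·X·(1 + k_d·θ_c) = Y·Q·(S₀ − S)·θ_c, so V = 0.462 × 2420 × (2300 − 11.7) × 10.7 / [3610 × (1 + 0.102 × 10.7)] = 2.74×10^7 / 7550 = 3626 m³.
Wasting from the aeration tank: Q_w = V / θ_c = 3626 / 10.7 = 338.9 m³/d.

Q_w ≈ 339 m³/d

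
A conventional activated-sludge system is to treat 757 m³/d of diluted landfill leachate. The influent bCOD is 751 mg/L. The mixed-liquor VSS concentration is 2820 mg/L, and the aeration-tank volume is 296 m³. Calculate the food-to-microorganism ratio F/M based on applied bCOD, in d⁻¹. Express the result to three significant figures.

F/M ≈ 0.681 d⁻¹

Food-to-microorganism ratio F/M = Q S₀ / (V X) = 757 × 751 / (296.0 × 2820) = 0.6811 d⁻¹.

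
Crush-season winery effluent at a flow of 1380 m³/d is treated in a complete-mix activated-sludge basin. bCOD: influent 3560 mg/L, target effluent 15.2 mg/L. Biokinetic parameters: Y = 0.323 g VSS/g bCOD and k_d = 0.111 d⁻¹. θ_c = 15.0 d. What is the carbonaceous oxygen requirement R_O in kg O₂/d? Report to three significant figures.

Correct the yield for decay: Y_obs = Y/(1 + k_d θ_c) = 0.323 / (1 + 0.111 × 15.0) = 0.323 / 2.665 = 0.1212.
Q·(S₀ − S) = 1380 × (3560 − 15.2) × 10⁻³ = 4892 kg/d removed.
Biomass synthesised: P_X = Y_obs × 4892 = 592.9 kg VSS/d.
R_O = Q·ΔS − 1.42 P_X = 4892 − 841.9 = 4050 kg O₂/d.

R_O ≈ 4050 kg O₂/d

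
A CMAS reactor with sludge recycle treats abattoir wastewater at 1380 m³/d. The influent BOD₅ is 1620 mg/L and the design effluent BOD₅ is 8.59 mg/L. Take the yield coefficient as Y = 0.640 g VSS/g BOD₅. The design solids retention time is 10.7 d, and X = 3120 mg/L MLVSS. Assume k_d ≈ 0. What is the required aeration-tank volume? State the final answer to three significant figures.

Biomass mass balance (decay neglected): V·X = Y·Q·(S₀ − S)·θ_c, so V = 0.640 × 1380 × (1620 − 8.59) × 10.7 / 3120 = 4881 m³.

V ≈ 4880 m³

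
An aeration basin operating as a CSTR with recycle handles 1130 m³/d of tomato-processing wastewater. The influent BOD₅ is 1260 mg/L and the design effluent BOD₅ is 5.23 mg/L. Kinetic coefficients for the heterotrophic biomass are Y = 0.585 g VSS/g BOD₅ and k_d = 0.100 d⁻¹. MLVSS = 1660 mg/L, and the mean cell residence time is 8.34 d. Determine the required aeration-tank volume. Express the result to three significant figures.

From the SRT design equation V = Y Q (S₀−S) θ_c / [X (1 + k_d θ_c)] = 0.585 × 1130 × (1260 − 5.23) × 8.34 / [1660 × (1 + 0.100 × 8.34)] = 6.92×10^6 / 3044 = 2272 m³.

V ≈ 2270 m³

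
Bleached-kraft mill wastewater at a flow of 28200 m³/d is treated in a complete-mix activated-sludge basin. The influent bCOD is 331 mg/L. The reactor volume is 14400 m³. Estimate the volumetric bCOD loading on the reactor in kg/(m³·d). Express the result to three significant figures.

L_v ≈ 0.648 kg bCOD/(m³·d)

Volumetric loading L_v = Q·S₀ / V = 28200 × 331 g/m³ / 14400 m³ = 648.2 g/(m³·d) = 0.6482 kg bCOD/(m³·d).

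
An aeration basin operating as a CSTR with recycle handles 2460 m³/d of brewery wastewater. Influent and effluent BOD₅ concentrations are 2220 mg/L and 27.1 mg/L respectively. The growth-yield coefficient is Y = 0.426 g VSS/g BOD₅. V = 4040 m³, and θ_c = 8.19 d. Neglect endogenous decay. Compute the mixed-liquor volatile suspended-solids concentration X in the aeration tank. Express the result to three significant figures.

X ≈ 4660 mg/L

X = Y·Q·ΔS·θ_c / V = 0.426 × 2460 × (2220 − 27.1) × 8.19 / 4040 = 4659 mg/L.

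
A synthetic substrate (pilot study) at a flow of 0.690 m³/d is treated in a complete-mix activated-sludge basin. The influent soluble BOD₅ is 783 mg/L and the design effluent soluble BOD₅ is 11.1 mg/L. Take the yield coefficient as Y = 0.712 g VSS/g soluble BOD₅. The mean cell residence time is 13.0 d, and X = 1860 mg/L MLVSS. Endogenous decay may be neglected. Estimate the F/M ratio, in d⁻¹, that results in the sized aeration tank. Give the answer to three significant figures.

With k_d = 0 the design equation reduces to V = Y Q (S₀−S) θ_c / X = 0.712 × 0.690 × (783 − 11.1) × 13.0 / 1860 = 2.650 m³.
F/M = applied load / biomass = Q·S₀/(V·X) = 0.690 × 783 / (2.650 × 1860) = 0.1096 d⁻¹.

F/M ≈ 0.110 d⁻¹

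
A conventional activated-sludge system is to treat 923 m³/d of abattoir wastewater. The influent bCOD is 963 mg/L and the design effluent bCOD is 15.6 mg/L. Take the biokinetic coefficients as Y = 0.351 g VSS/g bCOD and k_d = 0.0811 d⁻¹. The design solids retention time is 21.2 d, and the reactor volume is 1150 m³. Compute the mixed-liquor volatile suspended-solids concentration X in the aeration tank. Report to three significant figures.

X ≈ 2080 mg/L

X = Y·Q·ΔS·θ_c / [V·(1 + k_d θ_c)] = 0.351 × 923 × (963 − 15.6) × 21.2 / [1150 × (1 + 0.0811 × 21.2)] = 2081 mg/L.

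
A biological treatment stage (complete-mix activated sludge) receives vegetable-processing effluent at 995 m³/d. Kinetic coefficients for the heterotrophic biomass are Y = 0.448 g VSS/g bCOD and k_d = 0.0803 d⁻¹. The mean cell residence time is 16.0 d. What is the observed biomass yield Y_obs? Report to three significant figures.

Y_obs ≈ 0.196 g VSS/g bCOD

Observed yield with endogenous decay: Y_obs = Y / (1 + k_d·θ_c) = 0.448 / (1 + 0.0803 × 16.0) = 0.448 / 2.285 = 0.1961 g VSS/g bCOD.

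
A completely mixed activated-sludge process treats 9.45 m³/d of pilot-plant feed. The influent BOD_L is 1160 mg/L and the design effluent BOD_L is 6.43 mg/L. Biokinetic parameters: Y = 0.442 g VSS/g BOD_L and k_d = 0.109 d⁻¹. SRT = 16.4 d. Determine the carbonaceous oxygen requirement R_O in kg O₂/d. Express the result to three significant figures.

R_O ≈ 8.45 kg O₂/d

Observed yield with endogenous decay: Y_obs = Y / (1 + k_d·θ_c) = 0.442 / (1 + 0.109 × 16.4) = 0.442 / 2.788 = 0.1586 g VSS/g BOD_L.
Mass of BOD_L removed per day: Q(S₀ − S) = 9.45 × 1154 g/m³ = 10.90 kg/d.
Net sludge production P_X = 0.1586 × 10.90 = 1.728 kg VSS/d.
R_O = Q·(S₀ − S) − 1.42·P_X = 10.90 − 1.42 × 1.728 = 8.447 kg O₂/d.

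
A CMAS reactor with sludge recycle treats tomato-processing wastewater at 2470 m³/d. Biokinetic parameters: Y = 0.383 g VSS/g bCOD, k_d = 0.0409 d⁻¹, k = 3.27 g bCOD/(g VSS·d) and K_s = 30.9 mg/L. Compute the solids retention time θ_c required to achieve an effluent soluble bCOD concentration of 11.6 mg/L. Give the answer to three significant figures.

θ_c ≈ 3.32 d

From 1/θ_c = Y·k·S/(K_s + S) − k_d: Y·k·S/(K_s+S) = 0.383 × 3.27 × 11.6 / (30.9 + 11.6) = 0.3418 d⁻¹.
Then 1/θ_c = μ − k_d = 0.3418 − 0.0409 = 0.3009 d⁻¹, giving θ_c = 3.323 d.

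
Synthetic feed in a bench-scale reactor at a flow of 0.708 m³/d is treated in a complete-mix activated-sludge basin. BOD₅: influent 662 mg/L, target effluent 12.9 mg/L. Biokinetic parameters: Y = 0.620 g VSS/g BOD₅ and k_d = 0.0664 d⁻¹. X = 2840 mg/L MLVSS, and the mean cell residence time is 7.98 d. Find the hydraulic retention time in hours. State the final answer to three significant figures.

τ ≈ 17.7 h

From the SRT design equation V = Y Q (S₀−S) θ_c / [X (1 + k_d θ_c)] = 0.620 × 0.708 × (662 − 12.9) × 7.98 / [2840 × (1 + 0.0664 × 7.98)] = 2.27×10^3 / 4345 = 0.5233 m³.
Hydraulic retention time τ = V/Q = 0.5233 / 0.708 = 0.7392 d = 17.74 h.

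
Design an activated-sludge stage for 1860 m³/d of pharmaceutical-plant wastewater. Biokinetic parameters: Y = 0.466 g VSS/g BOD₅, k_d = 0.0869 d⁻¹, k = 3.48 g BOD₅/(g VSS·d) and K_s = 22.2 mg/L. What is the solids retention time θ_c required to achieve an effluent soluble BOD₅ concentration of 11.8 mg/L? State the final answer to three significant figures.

From 1/θ_c = Y·k·S/(K_s + S) − k_d: Y·k·S/(K_s+S) = 0.466 × 3.48 × 11.8 / (22.2 + 11.8) = 0.5628 d⁻¹.
Then 1/θ_c = μ − k_d = 0.5628 − 0.0869 = 0.4759 d⁻¹, giving θ_c = 2.101 d.

θ_c ≈ 2.10 d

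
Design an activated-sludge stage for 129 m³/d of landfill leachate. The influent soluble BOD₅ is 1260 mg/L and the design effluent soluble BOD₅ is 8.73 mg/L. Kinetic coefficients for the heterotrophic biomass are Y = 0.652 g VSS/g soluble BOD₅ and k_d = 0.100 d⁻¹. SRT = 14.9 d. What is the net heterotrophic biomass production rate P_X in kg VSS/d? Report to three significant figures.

The observed yield is Y_obs = Y/(1 + k_d·θ_c) = 0.652 / (1 + 0.100 × 14.9) = 0.652 / 2.490 = 0.2618 g VSS per g soluble BOD₅ removed.
Q·(S₀ − S) = 129 × (1260 − 8.73) × 10⁻³ = 161.4 kg/d removed.
Net biomass production P_X = Y_obs × Q·(S₀ − S) = 0.2618 × 161.4 = 42.27 kg VSS/d.

P_X ≈ 42.3 kg VSS/d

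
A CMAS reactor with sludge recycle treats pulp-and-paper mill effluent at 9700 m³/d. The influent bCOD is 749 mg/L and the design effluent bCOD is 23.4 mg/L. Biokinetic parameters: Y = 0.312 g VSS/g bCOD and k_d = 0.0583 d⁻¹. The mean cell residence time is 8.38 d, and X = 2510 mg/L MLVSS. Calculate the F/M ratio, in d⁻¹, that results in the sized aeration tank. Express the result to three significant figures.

From the SRT design equation V = Y Q (S₀−S) θ_c / [X (1 + k_d θ_c)] = 0.312 × 9700 × (749 − 23.4) × 8.38 / [2510 × (1 + 0.0583 × 8.38)] = 1.84×10^7 / 3736 = 4925 m³.
F/M = applied load / biomass = Q·S₀/(V·X) = 9700 × 749 / (4925 × 2510) = 0.5877 d⁻¹.

F/M ≈ 0.588 d⁻¹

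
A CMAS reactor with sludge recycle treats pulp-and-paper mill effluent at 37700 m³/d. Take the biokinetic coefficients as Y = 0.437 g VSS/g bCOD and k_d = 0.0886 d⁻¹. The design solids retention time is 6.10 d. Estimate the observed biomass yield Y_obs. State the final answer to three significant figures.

Y_obs ≈ 0.284 g VSS/g bCOD

Correct the yield for decay: Y_obs = Y/(1 + k_d θ_c) = 0.437 / (1 + 0.0886 × 6.10) = 0.437 / 1.540 = 0.2837.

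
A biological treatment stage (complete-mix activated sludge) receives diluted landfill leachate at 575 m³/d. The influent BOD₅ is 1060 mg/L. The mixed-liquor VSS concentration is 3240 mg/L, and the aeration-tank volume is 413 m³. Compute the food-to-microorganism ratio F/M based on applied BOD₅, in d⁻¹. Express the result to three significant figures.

Food-to-microorganism ratio F/M = Q S₀ / (V X) = 575 × 1060 / (413.0 × 3240) = 0.4555 d⁻¹.

F/M ≈ 0.455 d⁻¹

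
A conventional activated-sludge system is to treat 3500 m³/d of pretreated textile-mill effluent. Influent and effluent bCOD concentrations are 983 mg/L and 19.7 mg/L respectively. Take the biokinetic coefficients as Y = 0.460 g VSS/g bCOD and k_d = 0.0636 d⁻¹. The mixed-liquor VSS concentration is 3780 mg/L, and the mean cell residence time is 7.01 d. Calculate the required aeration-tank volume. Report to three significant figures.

Steady-state biomass mass balance: V·X·(1 + k_d·θ_c) = Y·Q·(S₀ − S)·θ_c, so V = 0.460 × 3500 × (983 − 19.7) × 7.01 / [3780 × (1 + 0.0636 × 7.01)] = 1.09×10^7 / 5465 = 1989 m³.

V ≈ 1990 m³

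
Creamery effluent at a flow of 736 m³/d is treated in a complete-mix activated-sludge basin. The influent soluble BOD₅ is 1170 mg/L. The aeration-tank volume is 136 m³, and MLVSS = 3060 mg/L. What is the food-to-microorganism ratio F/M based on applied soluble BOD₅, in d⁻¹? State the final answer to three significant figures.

F/M ≈ 2.07 d⁻¹

F/M = applied load / biomass = Q·S₀/(V·X) = 736 × 1170 / (136.0 × 3060) = 2.069 d⁻¹.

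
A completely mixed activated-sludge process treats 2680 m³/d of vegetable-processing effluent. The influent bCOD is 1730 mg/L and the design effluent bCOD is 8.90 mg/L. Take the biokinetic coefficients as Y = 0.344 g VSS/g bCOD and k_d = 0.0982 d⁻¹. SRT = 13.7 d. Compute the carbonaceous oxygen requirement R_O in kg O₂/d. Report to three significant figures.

The observed yield is Y_obs = Y/(1 + k_d·θ_c) = 0.344 / (1 + 0.0982 × 13.7) = 0.344 / 2.345 = 0.1467 g VSS per g bCOD removed.
ΔS = 1730 − 8.90 = 1721 mg/L, so the substrate removal rate is 2680 × 1721/1000 = 4613 kg bCOD/d.
P_X = Y_obs·Q·(S₀ − S) = 0.1467 × 4613 = 676.5 kg VSS/d.
Carbonaceous O₂ demand = substrate oxidised − cell-mass equivalent = 4613 − 1.42 × 676.5 = 3652 kg O₂/d.

R_O ≈ 3650 kg O₂/d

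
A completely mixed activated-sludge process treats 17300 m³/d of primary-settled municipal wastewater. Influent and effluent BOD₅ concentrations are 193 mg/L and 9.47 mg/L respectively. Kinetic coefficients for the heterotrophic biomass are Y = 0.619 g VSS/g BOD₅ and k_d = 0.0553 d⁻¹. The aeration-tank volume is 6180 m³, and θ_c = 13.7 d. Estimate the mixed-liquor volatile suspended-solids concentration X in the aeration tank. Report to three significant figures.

X ≈ 2480 mg/L

Solving the biomass balance for X: X = Y Q (S₀−S) θ_c / [V (1+k_d θ_c)] = 0.619 × 17300 × (193 − 9.47) × 13.7 / [6180 × (1 + 0.0553 × 13.7)] = 2479 mg/L.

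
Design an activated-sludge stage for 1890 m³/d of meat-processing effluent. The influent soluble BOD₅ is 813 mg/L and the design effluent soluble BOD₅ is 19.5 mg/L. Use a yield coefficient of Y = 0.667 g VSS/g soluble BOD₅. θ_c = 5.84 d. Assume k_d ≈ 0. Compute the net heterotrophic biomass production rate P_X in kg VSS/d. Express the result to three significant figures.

P_X ≈ 1000 kg VSS/d

Since k_d ≈ 0, Y_obs = Y = 0.667 g VSS/g soluble BOD₅.
Substrate removed = Q·(S₀ − S) = 1890 m³/d × (813 − 19.5) g/m³ = 1.5×10^6 g/d = 1500 kg/d.
P_X = Y_obs · Q(S₀ − S) = 0.6670 × 1500 = 1000 kg VSS/d.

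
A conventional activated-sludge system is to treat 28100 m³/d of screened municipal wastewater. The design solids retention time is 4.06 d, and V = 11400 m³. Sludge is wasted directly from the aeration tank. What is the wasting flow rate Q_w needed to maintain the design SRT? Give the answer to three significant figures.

With mixed-liquor wasting, θ_c = V/Q_w, so Q_w = V/θ_c = 11400/4.06 = 2808 m³/d.

Q_w ≈ 2810 m³/d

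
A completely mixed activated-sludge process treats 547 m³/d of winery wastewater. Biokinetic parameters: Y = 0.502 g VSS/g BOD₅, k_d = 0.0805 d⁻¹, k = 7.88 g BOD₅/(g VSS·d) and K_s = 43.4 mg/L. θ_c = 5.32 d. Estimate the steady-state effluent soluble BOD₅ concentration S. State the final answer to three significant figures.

S ≈ 3.16 mg/L

Effluent substrate depends only on kinetics and SRT: S = K_s(1 + k_d θ_c) / [θ_c(Yk − k_d) − 1] = 43.4 × (1 + 0.0805 × 5.32) / [5.32 × (0.502 × 7.88 − 0.0805) − 1] = 61.99 / 19.62 = 3.160 mg/L.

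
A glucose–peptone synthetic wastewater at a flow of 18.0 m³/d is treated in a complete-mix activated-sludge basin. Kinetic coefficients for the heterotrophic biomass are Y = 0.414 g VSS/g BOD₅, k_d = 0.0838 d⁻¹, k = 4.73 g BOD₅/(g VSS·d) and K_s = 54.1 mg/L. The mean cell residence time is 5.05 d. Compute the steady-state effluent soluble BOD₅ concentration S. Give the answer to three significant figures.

Effluent substrate depends only on kinetics and SRT: S = K_s(1 + k_d θ_c) / [θ_c(Yk − k_d) − 1] = 54.1 × (1 + 0.0838 × 5.05) / [5.05 × (0.414 × 4.73 − 0.0838) − 1] = 76.99 / 8.466 = 9.095 mg/L.

S ≈ 9.09 mg/L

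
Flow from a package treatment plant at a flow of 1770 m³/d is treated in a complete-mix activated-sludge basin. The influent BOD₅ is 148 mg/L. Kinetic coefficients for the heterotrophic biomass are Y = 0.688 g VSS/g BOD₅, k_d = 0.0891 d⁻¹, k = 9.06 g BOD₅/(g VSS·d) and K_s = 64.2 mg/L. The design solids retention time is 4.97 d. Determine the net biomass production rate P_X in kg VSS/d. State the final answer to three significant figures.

Effluent substrate depends only on kinetics and SRT: S = K_s(1 + k_d θ_c) / [θ_c(Yk − k_d) − 1] = 64.2 × (1 + 0.0891 × 4.97) / [4.97 × (0.688 × 9.06 − 0.0891) − 1] = 92.63 / 29.54 = 3.136 mg/L.
Observed yield with endogenous decay: Y_obs = Y / (1 + k_d·θ_c) = 0.688 / (1 + 0.0891 × 4.97) = 0.688 / 1.443 = 0.4768 g VSS/g BOD₅.
Mass of BOD₅ removed per day: Q(S₀ − S) = 1770 × 144.9 g/m³ = 256.4 kg/d.
So the net sludge growth is P_X = 0.4768 × 256.4 = 122.3 kg VSS/d.

P_X ≈ 122 kg VSS/d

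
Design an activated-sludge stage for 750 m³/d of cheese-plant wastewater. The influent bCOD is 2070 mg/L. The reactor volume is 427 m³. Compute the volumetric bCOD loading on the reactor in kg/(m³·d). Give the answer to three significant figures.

Applied bCOD load per unit volume = Q·S₀/V = (750 × 2070/1000)/427.0 = 3.636 kg bCOD·m⁻³·d⁻¹.

L_v ≈ 3.64 kg bCOD/(m³·d)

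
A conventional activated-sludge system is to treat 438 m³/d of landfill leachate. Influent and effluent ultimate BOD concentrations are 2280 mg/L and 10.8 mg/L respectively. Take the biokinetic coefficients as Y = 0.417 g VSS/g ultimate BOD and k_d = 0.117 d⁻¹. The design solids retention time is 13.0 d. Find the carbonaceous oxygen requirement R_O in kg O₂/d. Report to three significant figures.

R_O ≈ 760 kg O₂/d

The observed yield is Y_obs = Y/(1 + k_d·θ_c) = 0.417 / (1 + 0.117 × 13.0) = 0.417 / 2.521 = 0.1654 g VSS per g ultimate BOD removed.
Q·(S₀ − S) = 438 × (2280 − 10.8) × 10⁻³ = 993.9 kg/d removed.
Biomass synthesised: P_X = Y_obs × 993.9 = 164.4 kg VSS/d.
R_O = Q·ΔS − 1.42 P_X = 993.9 − 233.5 = 760.5 kg O₂/d.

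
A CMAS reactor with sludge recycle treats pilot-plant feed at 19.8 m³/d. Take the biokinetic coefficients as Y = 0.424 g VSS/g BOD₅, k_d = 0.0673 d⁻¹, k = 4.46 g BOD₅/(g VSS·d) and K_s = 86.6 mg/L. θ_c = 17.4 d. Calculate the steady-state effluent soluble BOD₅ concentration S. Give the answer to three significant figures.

S ≈ 6.12 mg/L

From the Monod/SRT balance for a CMAS, S = K_s·(1+k_d θ_c)/[θ_c·(Y k − k_d) − 1] = 86.6 × (1 + 0.0673 × 17.4) / [17.4 × (0.424 × 4.46 − 0.0673) − 1] = 188.0 / 30.73 = 6.118 mg/L.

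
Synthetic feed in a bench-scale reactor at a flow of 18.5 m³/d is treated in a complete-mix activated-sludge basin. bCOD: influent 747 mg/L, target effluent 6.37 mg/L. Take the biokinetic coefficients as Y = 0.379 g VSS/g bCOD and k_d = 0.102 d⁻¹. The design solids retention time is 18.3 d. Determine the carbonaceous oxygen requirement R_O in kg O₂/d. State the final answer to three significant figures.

Y_obs = Y / (1 + k_d θ_c) = 0.379 / (1 + 0.102 × 18.3) = 0.379 / 2.867 = 0.1322.
Mass of bCOD removed per day: Q(S₀ − S) = 18.5 × 740.6 g/m³ = 13.70 kg/d.
Net sludge production P_X = 0.1322 × 13.70 = 1.812 kg VSS/d.
R_O = Q·ΔS − 1.42 P_X = 13.70 − 2.572 = 11.13 kg O₂/d.

R_O ≈ 11.1 kg O₂/d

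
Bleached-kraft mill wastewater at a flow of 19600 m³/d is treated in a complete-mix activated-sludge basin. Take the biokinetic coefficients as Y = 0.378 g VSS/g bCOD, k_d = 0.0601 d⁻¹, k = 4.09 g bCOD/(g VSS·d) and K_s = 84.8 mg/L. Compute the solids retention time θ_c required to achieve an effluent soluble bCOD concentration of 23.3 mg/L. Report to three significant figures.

θ_c ≈ 3.66 d

From 1/θ_c = Y·k·S/(K_s + S) − k_d: Y·k·S/(K_s+S) = 0.378 × 4.09 × 23.3 / (84.8 + 23.3) = 0.3332 d⁻¹.
θ_c = 1/(μ − k_d) = 1/(0.3332 − 0.0601) = 1/0.2731 = 3.661 d.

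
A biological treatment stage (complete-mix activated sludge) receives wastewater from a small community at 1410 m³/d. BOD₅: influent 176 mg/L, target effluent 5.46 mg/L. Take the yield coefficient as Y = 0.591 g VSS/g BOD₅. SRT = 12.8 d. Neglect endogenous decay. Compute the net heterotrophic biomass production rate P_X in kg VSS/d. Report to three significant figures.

P_X ≈ 142 kg VSS/d

With endogenous decay neglected, the observed yield equals the true yield: Y_obs = Y = 0.591 g VSS/g BOD₅.
Substrate removed = Q·(S₀ − S) = 1410 m³/d × (176 − 5.46) g/m³ = 2.4×10^5 g/d = 240.5 kg/d.
So the net sludge growth is P_X = 0.5910 × 240.5 = 142.1 kg VSS/d.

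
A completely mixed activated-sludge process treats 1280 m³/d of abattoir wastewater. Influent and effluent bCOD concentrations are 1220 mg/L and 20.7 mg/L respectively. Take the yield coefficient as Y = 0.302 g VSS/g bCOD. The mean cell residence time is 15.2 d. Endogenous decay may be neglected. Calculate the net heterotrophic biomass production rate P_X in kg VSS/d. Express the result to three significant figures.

P_X ≈ 464 kg VSS/d

With endogenous decay neglected, the observed yield equals the true yield: Y_obs = Y = 0.302 g VSS/g bCOD.
ΔS = 1220 − 20.7 = 1199 mg/L, so the substrate removal rate is 1280 × 1199/1000 = 1535 kg bCOD/d.
So the net sludge growth is P_X = 0.3020 × 1535 = 463.6 kg VSS/d.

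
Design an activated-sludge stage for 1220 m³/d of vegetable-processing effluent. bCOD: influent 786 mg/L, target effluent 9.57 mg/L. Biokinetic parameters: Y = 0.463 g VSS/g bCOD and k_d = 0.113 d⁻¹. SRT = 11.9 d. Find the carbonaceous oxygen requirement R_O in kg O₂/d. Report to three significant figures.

R_O ≈ 682 kg O₂/d

The observed yield is Y_obs = Y/(1 + k_d·θ_c) = 0.463 / (1 + 0.113 × 11.9) = 0.463 / 2.345 = 0.1975 g VSS per g bCOD removed.
Mass of bCOD removed per day: Q(S₀ − S) = 1220 × 776.4 g/m³ = 947.2 kg/d.
Biomass synthesised: P_X = Y_obs × 947.2 = 187.0 kg VSS/d.
R_O = Q·(S₀ − S) − 1.42·P_X = 947.2 − 1.42 × 187.0 = 681.6 kg O₂/d.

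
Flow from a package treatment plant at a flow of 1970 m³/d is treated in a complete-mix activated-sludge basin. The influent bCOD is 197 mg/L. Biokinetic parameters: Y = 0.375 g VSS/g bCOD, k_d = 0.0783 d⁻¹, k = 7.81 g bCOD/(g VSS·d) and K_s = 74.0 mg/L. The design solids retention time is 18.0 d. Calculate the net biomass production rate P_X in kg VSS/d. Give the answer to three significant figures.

P_X ≈ 59.3 kg VSS/d

Effluent substrate depends only on kinetics and SRT: S = K_s(1 + k_d θ_c) / [θ_c(Yk − k_d) − 1] = 74.0 × (1 + 0.0783 × 18.0) / [18.0 × (0.375 × 7.81 − 0.0783) − 1] = 178.3 / 50.31 = 3.544 mg/L.
Y_obs = Y / (1 + k_d θ_c) = 0.375 / (1 + 0.0783 × 18.0) = 0.375 / 2.409 = 0.1556.
ΔS = 197 − 3.54 = 193.5 mg/L, so the substrate removal rate is 1970 × 193.5/1000 = 381.1 kg bCOD/d.
Net biomass production P_X = Y_obs × Q·(S₀ − S) = 0.1556 × 381.1 = 59.32 kg VSS/d.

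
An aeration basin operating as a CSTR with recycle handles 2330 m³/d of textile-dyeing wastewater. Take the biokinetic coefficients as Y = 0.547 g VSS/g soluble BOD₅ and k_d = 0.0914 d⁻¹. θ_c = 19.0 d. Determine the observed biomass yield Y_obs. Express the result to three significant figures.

Y_obs ≈ 0.200 g VSS/g soluble BOD₅

Observed yield with endogenous decay: Y_obs = Y / (1 + k_d·θ_c) = 0.547 / (1 + 0.0914 × 19.0) = 0.547 / 2.737 = 0.1999 g VSS/g soluble BOD₅.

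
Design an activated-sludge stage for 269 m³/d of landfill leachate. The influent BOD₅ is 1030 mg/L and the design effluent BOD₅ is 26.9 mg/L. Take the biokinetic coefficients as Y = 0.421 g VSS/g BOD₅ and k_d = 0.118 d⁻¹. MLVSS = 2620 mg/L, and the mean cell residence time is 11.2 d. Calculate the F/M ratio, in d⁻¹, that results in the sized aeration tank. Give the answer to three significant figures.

Rearranging the biomass balance for a CMAS with decay, V = Y·Q·ΔS·θ_c / [X·(1+k_d θ_c)] = 0.421 × 269 × (1030 − 26.9) × 11.2 / [2620 × (1 + 0.118 × 11.2)] = 1.27×10^6 / 6083 = 209.2 m³.
F/M = applied load / biomass = Q·S₀/(V·X) = 269 × 1030 / (209.2 × 2620) = 0.5056 d⁻¹.

F/M ≈ 0.506 d⁻¹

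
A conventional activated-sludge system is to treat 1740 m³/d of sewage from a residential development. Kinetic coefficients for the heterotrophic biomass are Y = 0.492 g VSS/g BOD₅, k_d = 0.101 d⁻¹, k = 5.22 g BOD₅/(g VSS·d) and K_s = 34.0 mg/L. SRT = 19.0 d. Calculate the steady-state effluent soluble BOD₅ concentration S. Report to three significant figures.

S ≈ 2.16 mg/L

For a completely mixed reactor with recycle the Lawrence–McCarty relation gives S = K_s·(1 + k_d·θ_c) / [θ_c·(Y·k − k_d) − 1] = 34.0 × (1 + 0.101 × 19.0) / [19.0 × (0.492 × 5.22 − 0.101) − 1] = 99.25 / 45.88 = 2.163 mg/L.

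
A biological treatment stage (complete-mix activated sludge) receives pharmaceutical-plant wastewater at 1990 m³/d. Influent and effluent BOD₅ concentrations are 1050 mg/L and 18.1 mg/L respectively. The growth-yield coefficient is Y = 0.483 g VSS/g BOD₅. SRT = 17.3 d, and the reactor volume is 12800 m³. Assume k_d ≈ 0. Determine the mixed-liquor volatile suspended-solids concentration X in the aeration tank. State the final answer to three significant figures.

X ≈ 1340 mg/L

X = Y·Q·ΔS·θ_c / V = 0.483 × 1990 × (1050 − 18.1) × 17.3 / 12800 = 1341 mg/L.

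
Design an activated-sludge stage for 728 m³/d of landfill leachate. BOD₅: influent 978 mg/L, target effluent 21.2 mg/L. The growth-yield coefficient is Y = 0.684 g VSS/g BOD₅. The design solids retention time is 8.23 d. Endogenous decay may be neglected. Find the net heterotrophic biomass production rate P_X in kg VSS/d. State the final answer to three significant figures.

P_X ≈ 476 kg VSS/d

Since k_d ≈ 0, Y_obs = Y = 0.684 g VSS/g BOD₅.
Substrate removed = Q·(S₀ − S) = 728 m³/d × (978 − 21.2) g/m³ = 6.97×10^5 g/d = 696.6 kg/d.
Net biomass production P_X = Y_obs × Q·(S₀ − S) = 0.6840 × 696.6 = 476.4 kg VSS/d.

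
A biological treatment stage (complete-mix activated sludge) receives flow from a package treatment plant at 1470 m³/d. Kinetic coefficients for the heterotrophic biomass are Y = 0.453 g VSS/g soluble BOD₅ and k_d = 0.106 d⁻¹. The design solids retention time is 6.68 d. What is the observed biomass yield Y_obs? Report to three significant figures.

Y_obs ≈ 0.265 g VSS/g soluble BOD₅

The observed yield is Y_obs = Y/(1 + k_d·θ_c) = 0.453 / (1 + 0.106 × 6.68) = 0.453 / 1.708 = 0.2652 g VSS per g soluble BOD₅ removed.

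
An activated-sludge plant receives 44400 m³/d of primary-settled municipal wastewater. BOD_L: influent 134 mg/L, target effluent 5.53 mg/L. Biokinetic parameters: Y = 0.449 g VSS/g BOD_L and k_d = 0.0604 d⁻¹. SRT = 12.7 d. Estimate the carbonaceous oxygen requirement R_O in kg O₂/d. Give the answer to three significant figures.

R_O ≈ 3650 kg O₂/d

Y_obs = Y / (1 + k_d θ_c) = 0.449 / (1 + 0.0604 × 12.7) = 0.449 / 1.767 = 0.2541.
ΔS = 134 − 5.53 = 128.5 mg/L, so the substrate removal rate is 44400 × 128.5/1000 = 5704 kg BOD_L/d.
Net sludge production P_X = 0.2541 × 5704 = 1449 kg VSS/d.
Carbonaceous O₂ demand = substrate oxidised − cell-mass equivalent = 5704 − 1.42 × 1449 = 3646 kg O₂/d.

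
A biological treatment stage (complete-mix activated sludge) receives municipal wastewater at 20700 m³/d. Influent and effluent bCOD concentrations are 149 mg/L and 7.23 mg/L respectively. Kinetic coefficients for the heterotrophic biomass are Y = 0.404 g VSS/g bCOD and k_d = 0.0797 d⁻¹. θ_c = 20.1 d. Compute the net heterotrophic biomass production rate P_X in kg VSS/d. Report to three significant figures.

Y_obs = Y / (1 + k_d θ_c) = 0.404 / (1 + 0.0797 × 20.1) = 0.404 / 2.602 = 0.1553.
ΔS = 149 − 7.23 = 141.8 mg/L, so the substrate removal rate is 20700 × 141.8/1000 = 2935 kg bCOD/d.
So the net sludge growth is P_X = 0.1553 × 2935 = 455.7 kg VSS/d.

P_X ≈ 456 kg VSS/d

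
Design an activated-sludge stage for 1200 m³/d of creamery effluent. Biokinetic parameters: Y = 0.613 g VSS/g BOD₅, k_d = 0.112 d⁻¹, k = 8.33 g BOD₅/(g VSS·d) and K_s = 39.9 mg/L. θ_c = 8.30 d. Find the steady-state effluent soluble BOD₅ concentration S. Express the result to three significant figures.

S ≈ 1.90 mg/L

From the Monod/SRT balance for a CMAS, S = K_s·(1+k_d θ_c)/[θ_c·(Y k − k_d) − 1] = 39.9 × (1 + 0.112 × 8.30) / [8.30 × (0.613 × 8.33 − 0.112) − 1] = 76.99 / 40.45 = 1.903 mg/L.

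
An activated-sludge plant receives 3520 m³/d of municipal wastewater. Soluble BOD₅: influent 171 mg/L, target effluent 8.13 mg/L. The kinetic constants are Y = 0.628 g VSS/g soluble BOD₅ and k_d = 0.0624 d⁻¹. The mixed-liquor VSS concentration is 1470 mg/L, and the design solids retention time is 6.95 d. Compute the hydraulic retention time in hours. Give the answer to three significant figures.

τ ≈ 8.10 h

Rearranging the biomass balance for a CMAS with decay, V = Y·Q·ΔS·θ_c / [X·(1+k_d θ_c)] = 0.628 × 3520 × (171 − 8.13) × 6.95 / [1470 × (1 + 0.0624 × 6.95)] = 2.5×10^6 / 2108 = 1187 m³.
Hydraulic retention time τ = V/Q = 1187 / 3520 = 0.3373 d = 8.095 h.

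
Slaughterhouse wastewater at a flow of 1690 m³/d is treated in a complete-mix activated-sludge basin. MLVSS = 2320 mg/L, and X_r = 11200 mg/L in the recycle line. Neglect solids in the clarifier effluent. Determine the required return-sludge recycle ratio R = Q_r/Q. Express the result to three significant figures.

R ≈ 0.261

R = Q_r/Q = X/(X_r − X) = 2320 / (11200 − 2320) = 0.2613.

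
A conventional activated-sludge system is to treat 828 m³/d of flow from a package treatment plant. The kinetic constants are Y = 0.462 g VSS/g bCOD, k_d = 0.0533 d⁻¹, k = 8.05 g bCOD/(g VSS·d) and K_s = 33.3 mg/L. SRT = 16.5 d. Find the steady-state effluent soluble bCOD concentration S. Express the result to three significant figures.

From the Monod/SRT balance for a CMAS, S = K_s·(1+k_d θ_c)/[θ_c·(Y k − k_d) − 1] = 33.3 × (1 + 0.0533 × 16.5) / [16.5 × (0.462 × 8.05 − 0.0533) − 1] = 62.59 / 59.49 = 1.052 mg/L.

S ≈ 1.05 mg/L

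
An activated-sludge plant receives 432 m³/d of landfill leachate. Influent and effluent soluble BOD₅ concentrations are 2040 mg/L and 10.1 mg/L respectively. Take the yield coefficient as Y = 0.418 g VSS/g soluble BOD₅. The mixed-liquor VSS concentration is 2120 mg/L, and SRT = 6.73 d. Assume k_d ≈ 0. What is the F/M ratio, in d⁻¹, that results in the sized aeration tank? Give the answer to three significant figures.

Biomass mass balance (decay neglected): V·X = Y·Q·(S₀ − S)·θ_c, so V = 0.418 × 432 × (2040 − 10.1) × 6.73 / 2120 = 1164 m³.
F/M = Q·S₀ / (V·X) = 432 × 2040 / (1164 × 2120) = 0.3572 g soluble BOD₅·(g VSS·d)⁻¹.

F/M ≈ 0.357 d⁻¹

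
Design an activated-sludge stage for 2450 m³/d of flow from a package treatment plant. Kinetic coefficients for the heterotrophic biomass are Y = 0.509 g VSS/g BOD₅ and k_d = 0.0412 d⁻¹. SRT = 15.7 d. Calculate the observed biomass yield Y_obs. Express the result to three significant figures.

Y_obs ≈ 0.309 g VSS/g BOD₅

Y_obs = Y / (1 + k_d θ_c) = 0.509 / (1 + 0.0412 × 15.7) = 0.509 / 1.647 = 0.3091.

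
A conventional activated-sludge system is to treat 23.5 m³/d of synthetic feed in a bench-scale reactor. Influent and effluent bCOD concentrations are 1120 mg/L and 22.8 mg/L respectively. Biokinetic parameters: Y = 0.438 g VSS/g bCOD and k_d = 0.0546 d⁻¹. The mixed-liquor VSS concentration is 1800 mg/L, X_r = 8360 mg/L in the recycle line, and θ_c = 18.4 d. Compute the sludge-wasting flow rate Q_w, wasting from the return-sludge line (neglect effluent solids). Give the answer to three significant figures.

Q_w ≈ 0.674 m³/d

Rearranging the biomass balance for a CMAS with decay, V = Y·Q·ΔS·θ_c / [X·(1+k_d θ_c)] = 0.438 × 23.5 × (1120 − 22.8) × 18.4 / [1800 × (1 + 0.0546 × 18.4)] = 2.08×10^5 / 3608 = 57.59 m³.
Q_w = (V·X)/(θ_c X_r) = 57.59 × 1800 / (18.4 × 8360) = 0.6739 m³/d.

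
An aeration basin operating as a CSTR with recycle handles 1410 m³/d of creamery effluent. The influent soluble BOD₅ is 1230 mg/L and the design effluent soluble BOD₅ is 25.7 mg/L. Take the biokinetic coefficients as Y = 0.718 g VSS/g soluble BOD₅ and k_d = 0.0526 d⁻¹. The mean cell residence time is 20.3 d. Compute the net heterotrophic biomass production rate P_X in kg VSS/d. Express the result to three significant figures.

Correct the yield for decay: Y_obs = Y/(1 + k_d θ_c) = 0.718 / (1 + 0.0526 × 20.3) = 0.718 / 2.068 = 0.3472.
Mass of soluble BOD₅ removed per day: Q(S₀ − S) = 1410 × 1204 g/m³ = 1698 kg/d.
P_X = Y_obs · Q(S₀ − S) = 0.3472 × 1698 = 589.6 kg VSS/d.

P_X ≈ 590 kg VSS/d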